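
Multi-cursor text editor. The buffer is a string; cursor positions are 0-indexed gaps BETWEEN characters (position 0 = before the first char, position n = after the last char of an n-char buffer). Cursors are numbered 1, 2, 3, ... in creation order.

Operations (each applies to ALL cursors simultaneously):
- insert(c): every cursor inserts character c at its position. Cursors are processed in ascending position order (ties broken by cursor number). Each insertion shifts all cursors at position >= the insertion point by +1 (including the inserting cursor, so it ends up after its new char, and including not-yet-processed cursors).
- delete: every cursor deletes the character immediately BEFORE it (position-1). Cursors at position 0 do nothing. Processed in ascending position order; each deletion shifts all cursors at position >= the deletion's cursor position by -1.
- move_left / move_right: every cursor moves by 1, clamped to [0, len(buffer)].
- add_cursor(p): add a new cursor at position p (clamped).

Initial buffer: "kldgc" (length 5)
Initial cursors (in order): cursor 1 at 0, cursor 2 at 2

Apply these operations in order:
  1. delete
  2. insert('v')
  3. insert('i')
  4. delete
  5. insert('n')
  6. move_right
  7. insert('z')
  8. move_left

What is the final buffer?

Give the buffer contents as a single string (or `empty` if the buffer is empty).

Answer: vnkzvndzgc

Derivation:
After op 1 (delete): buffer="kdgc" (len 4), cursors c1@0 c2@1, authorship ....
After op 2 (insert('v')): buffer="vkvdgc" (len 6), cursors c1@1 c2@3, authorship 1.2...
After op 3 (insert('i')): buffer="vikvidgc" (len 8), cursors c1@2 c2@5, authorship 11.22...
After op 4 (delete): buffer="vkvdgc" (len 6), cursors c1@1 c2@3, authorship 1.2...
After op 5 (insert('n')): buffer="vnkvndgc" (len 8), cursors c1@2 c2@5, authorship 11.22...
After op 6 (move_right): buffer="vnkvndgc" (len 8), cursors c1@3 c2@6, authorship 11.22...
After op 7 (insert('z')): buffer="vnkzvndzgc" (len 10), cursors c1@4 c2@8, authorship 11.122.2..
After op 8 (move_left): buffer="vnkzvndzgc" (len 10), cursors c1@3 c2@7, authorship 11.122.2..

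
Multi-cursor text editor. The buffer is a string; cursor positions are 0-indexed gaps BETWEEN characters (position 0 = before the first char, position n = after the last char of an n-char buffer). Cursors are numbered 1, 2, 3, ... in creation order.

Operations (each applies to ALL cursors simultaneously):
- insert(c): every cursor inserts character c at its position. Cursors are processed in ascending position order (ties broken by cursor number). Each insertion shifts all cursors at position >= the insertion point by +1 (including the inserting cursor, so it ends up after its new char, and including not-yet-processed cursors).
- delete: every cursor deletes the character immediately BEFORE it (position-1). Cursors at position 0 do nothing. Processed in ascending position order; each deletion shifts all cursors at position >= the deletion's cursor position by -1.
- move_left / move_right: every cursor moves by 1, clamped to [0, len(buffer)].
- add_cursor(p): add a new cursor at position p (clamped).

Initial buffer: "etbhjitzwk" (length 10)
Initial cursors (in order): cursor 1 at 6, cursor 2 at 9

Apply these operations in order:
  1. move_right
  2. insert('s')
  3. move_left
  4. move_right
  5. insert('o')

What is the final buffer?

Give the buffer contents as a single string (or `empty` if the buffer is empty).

After op 1 (move_right): buffer="etbhjitzwk" (len 10), cursors c1@7 c2@10, authorship ..........
After op 2 (insert('s')): buffer="etbhjitszwks" (len 12), cursors c1@8 c2@12, authorship .......1...2
After op 3 (move_left): buffer="etbhjitszwks" (len 12), cursors c1@7 c2@11, authorship .......1...2
After op 4 (move_right): buffer="etbhjitszwks" (len 12), cursors c1@8 c2@12, authorship .......1...2
After op 5 (insert('o')): buffer="etbhjitsozwkso" (len 14), cursors c1@9 c2@14, authorship .......11...22

Answer: etbhjitsozwkso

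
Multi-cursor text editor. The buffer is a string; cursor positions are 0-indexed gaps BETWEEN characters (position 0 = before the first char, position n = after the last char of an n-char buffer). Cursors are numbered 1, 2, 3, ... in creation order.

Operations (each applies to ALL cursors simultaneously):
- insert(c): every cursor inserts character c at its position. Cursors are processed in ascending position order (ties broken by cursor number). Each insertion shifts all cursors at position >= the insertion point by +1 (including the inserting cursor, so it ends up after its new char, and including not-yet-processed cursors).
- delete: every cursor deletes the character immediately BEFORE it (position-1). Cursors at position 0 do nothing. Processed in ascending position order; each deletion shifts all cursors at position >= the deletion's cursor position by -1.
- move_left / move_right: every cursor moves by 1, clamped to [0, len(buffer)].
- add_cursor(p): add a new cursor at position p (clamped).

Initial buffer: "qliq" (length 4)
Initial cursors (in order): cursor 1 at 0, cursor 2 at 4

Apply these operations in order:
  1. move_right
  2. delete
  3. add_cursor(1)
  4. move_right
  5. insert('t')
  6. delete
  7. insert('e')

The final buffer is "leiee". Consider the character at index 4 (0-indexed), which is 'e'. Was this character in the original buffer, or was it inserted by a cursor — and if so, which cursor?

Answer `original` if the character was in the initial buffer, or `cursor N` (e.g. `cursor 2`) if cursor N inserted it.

Answer: cursor 3

Derivation:
After op 1 (move_right): buffer="qliq" (len 4), cursors c1@1 c2@4, authorship ....
After op 2 (delete): buffer="li" (len 2), cursors c1@0 c2@2, authorship ..
After op 3 (add_cursor(1)): buffer="li" (len 2), cursors c1@0 c3@1 c2@2, authorship ..
After op 4 (move_right): buffer="li" (len 2), cursors c1@1 c2@2 c3@2, authorship ..
After op 5 (insert('t')): buffer="ltitt" (len 5), cursors c1@2 c2@5 c3@5, authorship .1.23
After op 6 (delete): buffer="li" (len 2), cursors c1@1 c2@2 c3@2, authorship ..
After op 7 (insert('e')): buffer="leiee" (len 5), cursors c1@2 c2@5 c3@5, authorship .1.23
Authorship (.=original, N=cursor N): . 1 . 2 3
Index 4: author = 3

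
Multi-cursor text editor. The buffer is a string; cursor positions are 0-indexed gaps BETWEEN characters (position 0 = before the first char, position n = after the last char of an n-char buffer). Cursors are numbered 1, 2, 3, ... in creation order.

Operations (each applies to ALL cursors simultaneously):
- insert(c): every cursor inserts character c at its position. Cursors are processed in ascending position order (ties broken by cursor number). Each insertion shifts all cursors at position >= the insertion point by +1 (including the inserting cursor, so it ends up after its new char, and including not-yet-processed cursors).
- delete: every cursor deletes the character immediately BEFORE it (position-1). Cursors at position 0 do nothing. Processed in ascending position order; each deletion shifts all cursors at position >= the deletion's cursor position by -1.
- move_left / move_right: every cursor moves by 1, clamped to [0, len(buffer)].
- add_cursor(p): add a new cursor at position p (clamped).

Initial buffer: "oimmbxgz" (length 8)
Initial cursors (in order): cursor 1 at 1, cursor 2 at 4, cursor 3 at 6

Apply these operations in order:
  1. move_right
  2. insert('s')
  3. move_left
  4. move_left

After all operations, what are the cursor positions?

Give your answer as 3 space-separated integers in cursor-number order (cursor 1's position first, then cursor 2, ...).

Answer: 1 5 8

Derivation:
After op 1 (move_right): buffer="oimmbxgz" (len 8), cursors c1@2 c2@5 c3@7, authorship ........
After op 2 (insert('s')): buffer="oismmbsxgsz" (len 11), cursors c1@3 c2@7 c3@10, authorship ..1...2..3.
After op 3 (move_left): buffer="oismmbsxgsz" (len 11), cursors c1@2 c2@6 c3@9, authorship ..1...2..3.
After op 4 (move_left): buffer="oismmbsxgsz" (len 11), cursors c1@1 c2@5 c3@8, authorship ..1...2..3.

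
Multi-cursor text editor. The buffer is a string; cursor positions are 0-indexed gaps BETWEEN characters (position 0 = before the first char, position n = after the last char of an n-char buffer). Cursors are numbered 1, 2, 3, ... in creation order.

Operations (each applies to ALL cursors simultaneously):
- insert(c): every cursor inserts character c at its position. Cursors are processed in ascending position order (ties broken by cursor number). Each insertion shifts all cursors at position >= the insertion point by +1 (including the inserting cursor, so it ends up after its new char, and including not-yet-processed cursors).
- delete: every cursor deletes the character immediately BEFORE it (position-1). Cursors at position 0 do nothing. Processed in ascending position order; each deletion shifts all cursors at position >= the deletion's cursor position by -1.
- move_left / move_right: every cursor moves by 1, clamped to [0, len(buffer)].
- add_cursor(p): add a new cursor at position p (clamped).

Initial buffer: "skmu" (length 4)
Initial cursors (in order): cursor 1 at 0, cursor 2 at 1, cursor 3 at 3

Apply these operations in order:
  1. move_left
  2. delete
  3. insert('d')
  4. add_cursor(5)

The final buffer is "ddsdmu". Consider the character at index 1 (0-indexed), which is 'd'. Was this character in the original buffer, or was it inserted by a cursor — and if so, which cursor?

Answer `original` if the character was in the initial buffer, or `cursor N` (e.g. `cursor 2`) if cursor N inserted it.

Answer: cursor 2

Derivation:
After op 1 (move_left): buffer="skmu" (len 4), cursors c1@0 c2@0 c3@2, authorship ....
After op 2 (delete): buffer="smu" (len 3), cursors c1@0 c2@0 c3@1, authorship ...
After op 3 (insert('d')): buffer="ddsdmu" (len 6), cursors c1@2 c2@2 c3@4, authorship 12.3..
After op 4 (add_cursor(5)): buffer="ddsdmu" (len 6), cursors c1@2 c2@2 c3@4 c4@5, authorship 12.3..
Authorship (.=original, N=cursor N): 1 2 . 3 . .
Index 1: author = 2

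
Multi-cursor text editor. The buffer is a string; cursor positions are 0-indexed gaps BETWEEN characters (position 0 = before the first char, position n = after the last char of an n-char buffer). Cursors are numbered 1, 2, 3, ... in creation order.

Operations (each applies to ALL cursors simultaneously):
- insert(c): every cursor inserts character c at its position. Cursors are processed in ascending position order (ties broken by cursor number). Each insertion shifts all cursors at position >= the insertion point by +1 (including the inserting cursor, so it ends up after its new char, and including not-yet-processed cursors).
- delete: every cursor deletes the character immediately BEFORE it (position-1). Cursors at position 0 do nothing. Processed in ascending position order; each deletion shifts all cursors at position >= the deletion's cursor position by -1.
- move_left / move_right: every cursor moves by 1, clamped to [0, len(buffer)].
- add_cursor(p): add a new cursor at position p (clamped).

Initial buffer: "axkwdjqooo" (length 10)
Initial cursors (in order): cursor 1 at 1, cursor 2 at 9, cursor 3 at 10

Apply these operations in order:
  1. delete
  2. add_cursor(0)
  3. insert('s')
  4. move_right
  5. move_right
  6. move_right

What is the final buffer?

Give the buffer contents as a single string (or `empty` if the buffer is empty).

Answer: ssxkwdjqoss

Derivation:
After op 1 (delete): buffer="xkwdjqo" (len 7), cursors c1@0 c2@7 c3@7, authorship .......
After op 2 (add_cursor(0)): buffer="xkwdjqo" (len 7), cursors c1@0 c4@0 c2@7 c3@7, authorship .......
After op 3 (insert('s')): buffer="ssxkwdjqoss" (len 11), cursors c1@2 c4@2 c2@11 c3@11, authorship 14.......23
After op 4 (move_right): buffer="ssxkwdjqoss" (len 11), cursors c1@3 c4@3 c2@11 c3@11, authorship 14.......23
After op 5 (move_right): buffer="ssxkwdjqoss" (len 11), cursors c1@4 c4@4 c2@11 c3@11, authorship 14.......23
After op 6 (move_right): buffer="ssxkwdjqoss" (len 11), cursors c1@5 c4@5 c2@11 c3@11, authorship 14.......23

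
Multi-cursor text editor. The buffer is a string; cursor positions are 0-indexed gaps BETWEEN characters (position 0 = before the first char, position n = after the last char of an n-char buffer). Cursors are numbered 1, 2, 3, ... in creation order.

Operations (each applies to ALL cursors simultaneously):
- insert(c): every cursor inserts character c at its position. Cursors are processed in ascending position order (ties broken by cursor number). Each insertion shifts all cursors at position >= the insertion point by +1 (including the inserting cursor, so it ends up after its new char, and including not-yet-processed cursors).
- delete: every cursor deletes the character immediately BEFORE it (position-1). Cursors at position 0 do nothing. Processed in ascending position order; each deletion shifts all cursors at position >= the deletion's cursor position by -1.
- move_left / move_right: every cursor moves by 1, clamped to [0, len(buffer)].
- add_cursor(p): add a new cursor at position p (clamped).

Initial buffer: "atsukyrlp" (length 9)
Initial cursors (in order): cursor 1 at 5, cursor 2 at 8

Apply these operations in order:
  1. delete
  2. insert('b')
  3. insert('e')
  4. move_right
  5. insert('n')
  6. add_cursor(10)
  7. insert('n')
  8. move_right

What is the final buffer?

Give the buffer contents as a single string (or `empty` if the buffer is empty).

Answer: atsubeynnrbnepnn

Derivation:
After op 1 (delete): buffer="atsuyrp" (len 7), cursors c1@4 c2@6, authorship .......
After op 2 (insert('b')): buffer="atsubyrbp" (len 9), cursors c1@5 c2@8, authorship ....1..2.
After op 3 (insert('e')): buffer="atsubeyrbep" (len 11), cursors c1@6 c2@10, authorship ....11..22.
After op 4 (move_right): buffer="atsubeyrbep" (len 11), cursors c1@7 c2@11, authorship ....11..22.
After op 5 (insert('n')): buffer="atsubeynrbepn" (len 13), cursors c1@8 c2@13, authorship ....11.1.22.2
After op 6 (add_cursor(10)): buffer="atsubeynrbepn" (len 13), cursors c1@8 c3@10 c2@13, authorship ....11.1.22.2
After op 7 (insert('n')): buffer="atsubeynnrbnepnn" (len 16), cursors c1@9 c3@12 c2@16, authorship ....11.11.232.22
After op 8 (move_right): buffer="atsubeynnrbnepnn" (len 16), cursors c1@10 c3@13 c2@16, authorship ....11.11.232.22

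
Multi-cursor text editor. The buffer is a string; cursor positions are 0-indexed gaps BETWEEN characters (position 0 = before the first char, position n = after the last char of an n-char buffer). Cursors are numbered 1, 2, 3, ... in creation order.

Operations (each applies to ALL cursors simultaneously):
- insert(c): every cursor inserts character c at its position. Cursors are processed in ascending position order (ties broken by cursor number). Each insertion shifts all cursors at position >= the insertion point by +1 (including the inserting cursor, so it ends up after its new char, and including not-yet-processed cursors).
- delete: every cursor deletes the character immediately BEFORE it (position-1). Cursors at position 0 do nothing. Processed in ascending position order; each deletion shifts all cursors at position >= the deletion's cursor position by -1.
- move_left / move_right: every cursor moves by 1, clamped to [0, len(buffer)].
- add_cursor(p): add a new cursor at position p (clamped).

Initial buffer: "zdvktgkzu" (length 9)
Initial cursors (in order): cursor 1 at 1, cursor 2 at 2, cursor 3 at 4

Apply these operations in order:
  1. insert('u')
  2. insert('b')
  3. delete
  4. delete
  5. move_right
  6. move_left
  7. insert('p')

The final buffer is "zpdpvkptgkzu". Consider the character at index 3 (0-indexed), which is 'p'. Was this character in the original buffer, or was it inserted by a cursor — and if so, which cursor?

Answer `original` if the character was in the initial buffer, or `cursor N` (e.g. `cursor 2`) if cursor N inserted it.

Answer: cursor 2

Derivation:
After op 1 (insert('u')): buffer="zuduvkutgkzu" (len 12), cursors c1@2 c2@4 c3@7, authorship .1.2..3.....
After op 2 (insert('b')): buffer="zubdubvkubtgkzu" (len 15), cursors c1@3 c2@6 c3@10, authorship .11.22..33.....
After op 3 (delete): buffer="zuduvkutgkzu" (len 12), cursors c1@2 c2@4 c3@7, authorship .1.2..3.....
After op 4 (delete): buffer="zdvktgkzu" (len 9), cursors c1@1 c2@2 c3@4, authorship .........
After op 5 (move_right): buffer="zdvktgkzu" (len 9), cursors c1@2 c2@3 c3@5, authorship .........
After op 6 (move_left): buffer="zdvktgkzu" (len 9), cursors c1@1 c2@2 c3@4, authorship .........
After op 7 (insert('p')): buffer="zpdpvkptgkzu" (len 12), cursors c1@2 c2@4 c3@7, authorship .1.2..3.....
Authorship (.=original, N=cursor N): . 1 . 2 . . 3 . . . . .
Index 3: author = 2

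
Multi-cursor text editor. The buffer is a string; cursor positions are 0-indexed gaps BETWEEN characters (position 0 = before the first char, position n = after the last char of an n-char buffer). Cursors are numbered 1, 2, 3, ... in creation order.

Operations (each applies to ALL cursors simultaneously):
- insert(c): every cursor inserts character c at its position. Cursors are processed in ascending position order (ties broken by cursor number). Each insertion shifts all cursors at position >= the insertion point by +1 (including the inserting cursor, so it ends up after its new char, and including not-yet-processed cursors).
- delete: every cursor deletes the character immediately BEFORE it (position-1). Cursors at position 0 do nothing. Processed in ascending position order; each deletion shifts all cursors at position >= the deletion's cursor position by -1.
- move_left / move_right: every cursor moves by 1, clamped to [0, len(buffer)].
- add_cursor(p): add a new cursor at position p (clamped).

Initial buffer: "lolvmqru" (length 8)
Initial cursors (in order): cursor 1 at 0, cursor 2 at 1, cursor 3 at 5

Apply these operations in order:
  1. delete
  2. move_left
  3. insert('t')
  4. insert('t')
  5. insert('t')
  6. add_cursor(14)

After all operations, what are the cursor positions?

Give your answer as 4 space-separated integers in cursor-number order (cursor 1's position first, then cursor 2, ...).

Answer: 6 6 11 14

Derivation:
After op 1 (delete): buffer="olvqru" (len 6), cursors c1@0 c2@0 c3@3, authorship ......
After op 2 (move_left): buffer="olvqru" (len 6), cursors c1@0 c2@0 c3@2, authorship ......
After op 3 (insert('t')): buffer="ttoltvqru" (len 9), cursors c1@2 c2@2 c3@5, authorship 12..3....
After op 4 (insert('t')): buffer="ttttolttvqru" (len 12), cursors c1@4 c2@4 c3@8, authorship 1212..33....
After op 5 (insert('t')): buffer="ttttttoltttvqru" (len 15), cursors c1@6 c2@6 c3@11, authorship 121212..333....
After op 6 (add_cursor(14)): buffer="ttttttoltttvqru" (len 15), cursors c1@6 c2@6 c3@11 c4@14, authorship 121212..333....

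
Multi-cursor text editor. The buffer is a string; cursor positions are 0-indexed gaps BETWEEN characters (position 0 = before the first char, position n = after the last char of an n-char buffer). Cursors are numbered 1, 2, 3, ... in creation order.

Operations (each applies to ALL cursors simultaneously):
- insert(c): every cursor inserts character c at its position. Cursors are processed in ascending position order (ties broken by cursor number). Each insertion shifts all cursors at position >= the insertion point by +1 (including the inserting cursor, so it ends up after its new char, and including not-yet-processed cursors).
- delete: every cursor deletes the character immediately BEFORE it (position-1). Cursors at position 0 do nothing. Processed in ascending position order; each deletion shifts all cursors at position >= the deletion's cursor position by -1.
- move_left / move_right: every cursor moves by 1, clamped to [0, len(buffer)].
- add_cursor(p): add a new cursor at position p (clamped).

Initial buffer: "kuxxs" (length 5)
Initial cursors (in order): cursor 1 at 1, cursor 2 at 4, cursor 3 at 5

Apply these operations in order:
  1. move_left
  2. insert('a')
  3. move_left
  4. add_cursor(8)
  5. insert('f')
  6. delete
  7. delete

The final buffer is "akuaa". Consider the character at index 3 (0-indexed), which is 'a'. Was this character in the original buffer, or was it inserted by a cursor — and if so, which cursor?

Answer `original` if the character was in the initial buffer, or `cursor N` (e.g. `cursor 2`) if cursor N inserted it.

After op 1 (move_left): buffer="kuxxs" (len 5), cursors c1@0 c2@3 c3@4, authorship .....
After op 2 (insert('a')): buffer="akuxaxas" (len 8), cursors c1@1 c2@5 c3@7, authorship 1...2.3.
After op 3 (move_left): buffer="akuxaxas" (len 8), cursors c1@0 c2@4 c3@6, authorship 1...2.3.
After op 4 (add_cursor(8)): buffer="akuxaxas" (len 8), cursors c1@0 c2@4 c3@6 c4@8, authorship 1...2.3.
After op 5 (insert('f')): buffer="fakuxfaxfasf" (len 12), cursors c1@1 c2@6 c3@9 c4@12, authorship 11...22.33.4
After op 6 (delete): buffer="akuxaxas" (len 8), cursors c1@0 c2@4 c3@6 c4@8, authorship 1...2.3.
After op 7 (delete): buffer="akuaa" (len 5), cursors c1@0 c2@3 c3@4 c4@5, authorship 1..23
Authorship (.=original, N=cursor N): 1 . . 2 3
Index 3: author = 2

Answer: cursor 2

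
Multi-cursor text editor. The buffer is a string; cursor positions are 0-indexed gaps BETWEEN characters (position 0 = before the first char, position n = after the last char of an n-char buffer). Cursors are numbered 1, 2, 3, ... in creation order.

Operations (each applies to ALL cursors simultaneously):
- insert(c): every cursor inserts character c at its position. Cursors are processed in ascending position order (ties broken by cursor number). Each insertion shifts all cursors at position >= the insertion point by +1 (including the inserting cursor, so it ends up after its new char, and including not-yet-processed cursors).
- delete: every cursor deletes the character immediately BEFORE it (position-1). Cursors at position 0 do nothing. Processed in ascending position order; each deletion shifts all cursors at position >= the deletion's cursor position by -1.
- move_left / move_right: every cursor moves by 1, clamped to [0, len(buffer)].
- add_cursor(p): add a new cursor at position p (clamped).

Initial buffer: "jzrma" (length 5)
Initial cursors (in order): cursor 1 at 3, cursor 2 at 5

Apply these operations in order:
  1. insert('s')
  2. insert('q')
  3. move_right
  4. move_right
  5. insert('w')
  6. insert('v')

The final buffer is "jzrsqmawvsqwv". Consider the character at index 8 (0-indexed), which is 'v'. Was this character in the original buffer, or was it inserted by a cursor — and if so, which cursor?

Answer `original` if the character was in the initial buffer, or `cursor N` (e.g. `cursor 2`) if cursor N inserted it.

After op 1 (insert('s')): buffer="jzrsmas" (len 7), cursors c1@4 c2@7, authorship ...1..2
After op 2 (insert('q')): buffer="jzrsqmasq" (len 9), cursors c1@5 c2@9, authorship ...11..22
After op 3 (move_right): buffer="jzrsqmasq" (len 9), cursors c1@6 c2@9, authorship ...11..22
After op 4 (move_right): buffer="jzrsqmasq" (len 9), cursors c1@7 c2@9, authorship ...11..22
After op 5 (insert('w')): buffer="jzrsqmawsqw" (len 11), cursors c1@8 c2@11, authorship ...11..1222
After op 6 (insert('v')): buffer="jzrsqmawvsqwv" (len 13), cursors c1@9 c2@13, authorship ...11..112222
Authorship (.=original, N=cursor N): . . . 1 1 . . 1 1 2 2 2 2
Index 8: author = 1

Answer: cursor 1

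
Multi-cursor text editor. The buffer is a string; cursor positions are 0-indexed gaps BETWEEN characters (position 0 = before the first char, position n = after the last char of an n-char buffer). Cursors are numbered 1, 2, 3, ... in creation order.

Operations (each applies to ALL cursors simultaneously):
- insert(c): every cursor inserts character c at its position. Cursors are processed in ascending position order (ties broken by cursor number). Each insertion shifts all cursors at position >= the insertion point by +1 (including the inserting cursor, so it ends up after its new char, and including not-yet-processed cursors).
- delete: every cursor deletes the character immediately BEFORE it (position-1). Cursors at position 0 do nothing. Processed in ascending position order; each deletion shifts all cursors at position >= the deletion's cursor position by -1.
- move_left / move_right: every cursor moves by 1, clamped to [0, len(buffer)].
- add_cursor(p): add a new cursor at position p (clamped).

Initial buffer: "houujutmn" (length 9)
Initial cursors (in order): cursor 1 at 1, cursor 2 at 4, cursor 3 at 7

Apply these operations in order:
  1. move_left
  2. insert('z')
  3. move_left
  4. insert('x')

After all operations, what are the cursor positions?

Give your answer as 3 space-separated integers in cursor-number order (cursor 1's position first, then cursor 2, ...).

Answer: 1 6 11

Derivation:
After op 1 (move_left): buffer="houujutmn" (len 9), cursors c1@0 c2@3 c3@6, authorship .........
After op 2 (insert('z')): buffer="zhouzujuztmn" (len 12), cursors c1@1 c2@5 c3@9, authorship 1...2...3...
After op 3 (move_left): buffer="zhouzujuztmn" (len 12), cursors c1@0 c2@4 c3@8, authorship 1...2...3...
After op 4 (insert('x')): buffer="xzhouxzujuxztmn" (len 15), cursors c1@1 c2@6 c3@11, authorship 11...22...33...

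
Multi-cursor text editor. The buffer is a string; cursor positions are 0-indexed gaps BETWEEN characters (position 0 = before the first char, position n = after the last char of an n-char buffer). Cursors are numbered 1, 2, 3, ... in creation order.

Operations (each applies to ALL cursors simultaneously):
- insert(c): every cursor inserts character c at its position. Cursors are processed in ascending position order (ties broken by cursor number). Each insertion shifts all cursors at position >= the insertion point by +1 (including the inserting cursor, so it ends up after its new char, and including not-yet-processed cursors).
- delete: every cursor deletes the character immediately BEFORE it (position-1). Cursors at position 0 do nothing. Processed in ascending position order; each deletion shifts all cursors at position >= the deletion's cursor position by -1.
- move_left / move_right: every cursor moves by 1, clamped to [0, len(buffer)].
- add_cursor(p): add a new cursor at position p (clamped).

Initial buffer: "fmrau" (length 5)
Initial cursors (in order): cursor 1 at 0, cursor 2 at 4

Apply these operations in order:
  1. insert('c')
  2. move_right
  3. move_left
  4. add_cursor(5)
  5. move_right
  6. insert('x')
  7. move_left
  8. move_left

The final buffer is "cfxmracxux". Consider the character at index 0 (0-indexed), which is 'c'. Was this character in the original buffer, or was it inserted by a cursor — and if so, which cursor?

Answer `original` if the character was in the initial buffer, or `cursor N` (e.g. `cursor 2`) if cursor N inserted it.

After op 1 (insert('c')): buffer="cfmracu" (len 7), cursors c1@1 c2@6, authorship 1....2.
After op 2 (move_right): buffer="cfmracu" (len 7), cursors c1@2 c2@7, authorship 1....2.
After op 3 (move_left): buffer="cfmracu" (len 7), cursors c1@1 c2@6, authorship 1....2.
After op 4 (add_cursor(5)): buffer="cfmracu" (len 7), cursors c1@1 c3@5 c2@6, authorship 1....2.
After op 5 (move_right): buffer="cfmracu" (len 7), cursors c1@2 c3@6 c2@7, authorship 1....2.
After op 6 (insert('x')): buffer="cfxmracxux" (len 10), cursors c1@3 c3@8 c2@10, authorship 1.1...23.2
After op 7 (move_left): buffer="cfxmracxux" (len 10), cursors c1@2 c3@7 c2@9, authorship 1.1...23.2
After op 8 (move_left): buffer="cfxmracxux" (len 10), cursors c1@1 c3@6 c2@8, authorship 1.1...23.2
Authorship (.=original, N=cursor N): 1 . 1 . . . 2 3 . 2
Index 0: author = 1

Answer: cursor 1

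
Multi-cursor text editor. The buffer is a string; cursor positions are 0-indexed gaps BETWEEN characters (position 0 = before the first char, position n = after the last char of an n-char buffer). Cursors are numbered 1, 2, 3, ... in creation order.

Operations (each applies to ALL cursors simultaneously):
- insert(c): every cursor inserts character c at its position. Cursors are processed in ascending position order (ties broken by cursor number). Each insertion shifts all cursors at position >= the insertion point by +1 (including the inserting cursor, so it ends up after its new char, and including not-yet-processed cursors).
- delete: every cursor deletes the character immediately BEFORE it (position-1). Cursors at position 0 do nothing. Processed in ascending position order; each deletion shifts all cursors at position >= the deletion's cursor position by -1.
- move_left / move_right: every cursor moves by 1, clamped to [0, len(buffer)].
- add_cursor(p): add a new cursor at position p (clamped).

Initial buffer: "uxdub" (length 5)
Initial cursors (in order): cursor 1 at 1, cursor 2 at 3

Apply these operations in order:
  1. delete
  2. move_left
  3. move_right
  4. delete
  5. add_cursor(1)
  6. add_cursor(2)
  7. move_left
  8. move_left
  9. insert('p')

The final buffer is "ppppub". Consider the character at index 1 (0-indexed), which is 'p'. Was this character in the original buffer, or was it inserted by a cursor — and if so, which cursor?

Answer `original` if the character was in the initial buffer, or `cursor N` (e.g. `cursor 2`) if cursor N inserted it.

After op 1 (delete): buffer="xub" (len 3), cursors c1@0 c2@1, authorship ...
After op 2 (move_left): buffer="xub" (len 3), cursors c1@0 c2@0, authorship ...
After op 3 (move_right): buffer="xub" (len 3), cursors c1@1 c2@1, authorship ...
After op 4 (delete): buffer="ub" (len 2), cursors c1@0 c2@0, authorship ..
After op 5 (add_cursor(1)): buffer="ub" (len 2), cursors c1@0 c2@0 c3@1, authorship ..
After op 6 (add_cursor(2)): buffer="ub" (len 2), cursors c1@0 c2@0 c3@1 c4@2, authorship ..
After op 7 (move_left): buffer="ub" (len 2), cursors c1@0 c2@0 c3@0 c4@1, authorship ..
After op 8 (move_left): buffer="ub" (len 2), cursors c1@0 c2@0 c3@0 c4@0, authorship ..
After op 9 (insert('p')): buffer="ppppub" (len 6), cursors c1@4 c2@4 c3@4 c4@4, authorship 1234..
Authorship (.=original, N=cursor N): 1 2 3 4 . .
Index 1: author = 2

Answer: cursor 2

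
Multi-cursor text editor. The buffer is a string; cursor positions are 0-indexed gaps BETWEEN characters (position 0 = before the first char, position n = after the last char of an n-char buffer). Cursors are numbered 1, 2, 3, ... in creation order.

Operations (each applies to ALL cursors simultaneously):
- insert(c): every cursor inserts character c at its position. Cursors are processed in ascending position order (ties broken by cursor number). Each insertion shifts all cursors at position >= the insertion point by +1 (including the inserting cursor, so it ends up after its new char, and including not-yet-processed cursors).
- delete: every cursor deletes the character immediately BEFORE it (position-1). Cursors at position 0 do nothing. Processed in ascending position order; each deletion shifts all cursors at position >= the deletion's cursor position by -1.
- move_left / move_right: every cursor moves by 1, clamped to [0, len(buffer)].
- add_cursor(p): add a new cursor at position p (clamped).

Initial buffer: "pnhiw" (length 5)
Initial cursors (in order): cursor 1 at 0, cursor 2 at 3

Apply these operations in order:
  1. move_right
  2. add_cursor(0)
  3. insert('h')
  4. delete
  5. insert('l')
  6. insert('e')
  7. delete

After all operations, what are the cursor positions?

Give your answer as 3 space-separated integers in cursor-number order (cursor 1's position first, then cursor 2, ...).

Answer: 3 7 1

Derivation:
After op 1 (move_right): buffer="pnhiw" (len 5), cursors c1@1 c2@4, authorship .....
After op 2 (add_cursor(0)): buffer="pnhiw" (len 5), cursors c3@0 c1@1 c2@4, authorship .....
After op 3 (insert('h')): buffer="hphnhihw" (len 8), cursors c3@1 c1@3 c2@7, authorship 3.1...2.
After op 4 (delete): buffer="pnhiw" (len 5), cursors c3@0 c1@1 c2@4, authorship .....
After op 5 (insert('l')): buffer="lplnhilw" (len 8), cursors c3@1 c1@3 c2@7, authorship 3.1...2.
After op 6 (insert('e')): buffer="leplenhilew" (len 11), cursors c3@2 c1@5 c2@10, authorship 33.11...22.
After op 7 (delete): buffer="lplnhilw" (len 8), cursors c3@1 c1@3 c2@7, authorship 3.1...2.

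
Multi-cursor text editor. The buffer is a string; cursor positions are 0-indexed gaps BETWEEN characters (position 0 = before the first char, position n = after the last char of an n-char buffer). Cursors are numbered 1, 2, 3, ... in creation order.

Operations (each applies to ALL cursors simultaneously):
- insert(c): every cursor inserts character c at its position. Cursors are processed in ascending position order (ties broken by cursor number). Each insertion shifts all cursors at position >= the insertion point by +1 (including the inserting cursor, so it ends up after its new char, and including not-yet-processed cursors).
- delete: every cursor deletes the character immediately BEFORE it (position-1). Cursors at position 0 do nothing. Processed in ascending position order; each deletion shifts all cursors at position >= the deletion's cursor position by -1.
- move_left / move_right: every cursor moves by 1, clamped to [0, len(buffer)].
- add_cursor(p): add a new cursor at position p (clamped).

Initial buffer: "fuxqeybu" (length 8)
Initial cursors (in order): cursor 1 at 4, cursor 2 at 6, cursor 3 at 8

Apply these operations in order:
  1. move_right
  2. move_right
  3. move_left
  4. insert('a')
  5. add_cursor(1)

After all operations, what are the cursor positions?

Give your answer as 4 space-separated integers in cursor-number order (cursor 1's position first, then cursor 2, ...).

Answer: 6 10 10 1

Derivation:
After op 1 (move_right): buffer="fuxqeybu" (len 8), cursors c1@5 c2@7 c3@8, authorship ........
After op 2 (move_right): buffer="fuxqeybu" (len 8), cursors c1@6 c2@8 c3@8, authorship ........
After op 3 (move_left): buffer="fuxqeybu" (len 8), cursors c1@5 c2@7 c3@7, authorship ........
After op 4 (insert('a')): buffer="fuxqeaybaau" (len 11), cursors c1@6 c2@10 c3@10, authorship .....1..23.
After op 5 (add_cursor(1)): buffer="fuxqeaybaau" (len 11), cursors c4@1 c1@6 c2@10 c3@10, authorship .....1..23.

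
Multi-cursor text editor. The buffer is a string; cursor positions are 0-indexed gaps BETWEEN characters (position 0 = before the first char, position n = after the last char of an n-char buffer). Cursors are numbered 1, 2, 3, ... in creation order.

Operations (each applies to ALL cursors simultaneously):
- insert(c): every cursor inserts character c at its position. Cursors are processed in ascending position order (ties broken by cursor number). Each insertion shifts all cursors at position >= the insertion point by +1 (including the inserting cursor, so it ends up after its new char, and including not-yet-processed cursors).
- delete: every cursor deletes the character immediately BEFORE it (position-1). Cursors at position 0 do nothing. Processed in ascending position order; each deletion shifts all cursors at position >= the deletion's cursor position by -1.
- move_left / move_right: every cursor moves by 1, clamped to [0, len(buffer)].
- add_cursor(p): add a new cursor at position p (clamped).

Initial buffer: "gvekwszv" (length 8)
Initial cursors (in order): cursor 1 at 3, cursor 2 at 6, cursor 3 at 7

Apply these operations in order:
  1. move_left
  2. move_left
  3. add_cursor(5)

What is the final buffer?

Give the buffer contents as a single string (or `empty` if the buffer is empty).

Answer: gvekwszv

Derivation:
After op 1 (move_left): buffer="gvekwszv" (len 8), cursors c1@2 c2@5 c3@6, authorship ........
After op 2 (move_left): buffer="gvekwszv" (len 8), cursors c1@1 c2@4 c3@5, authorship ........
After op 3 (add_cursor(5)): buffer="gvekwszv" (len 8), cursors c1@1 c2@4 c3@5 c4@5, authorship ........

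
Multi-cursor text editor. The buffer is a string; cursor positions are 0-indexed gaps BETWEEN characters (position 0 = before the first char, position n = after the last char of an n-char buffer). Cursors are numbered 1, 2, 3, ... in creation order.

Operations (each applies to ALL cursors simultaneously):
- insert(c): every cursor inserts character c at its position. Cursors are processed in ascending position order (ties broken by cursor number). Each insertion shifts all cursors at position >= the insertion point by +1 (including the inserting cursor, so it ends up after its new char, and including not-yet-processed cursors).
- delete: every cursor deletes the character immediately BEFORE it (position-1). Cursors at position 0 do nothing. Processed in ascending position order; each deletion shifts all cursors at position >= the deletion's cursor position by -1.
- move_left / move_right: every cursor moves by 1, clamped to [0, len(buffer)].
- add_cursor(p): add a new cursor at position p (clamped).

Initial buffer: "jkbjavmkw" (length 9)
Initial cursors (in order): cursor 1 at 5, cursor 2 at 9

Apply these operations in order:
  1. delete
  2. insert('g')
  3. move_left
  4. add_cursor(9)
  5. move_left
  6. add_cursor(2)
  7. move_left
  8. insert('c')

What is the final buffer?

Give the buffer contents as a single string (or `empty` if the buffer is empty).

After op 1 (delete): buffer="jkbjvmk" (len 7), cursors c1@4 c2@7, authorship .......
After op 2 (insert('g')): buffer="jkbjgvmkg" (len 9), cursors c1@5 c2@9, authorship ....1...2
After op 3 (move_left): buffer="jkbjgvmkg" (len 9), cursors c1@4 c2@8, authorship ....1...2
After op 4 (add_cursor(9)): buffer="jkbjgvmkg" (len 9), cursors c1@4 c2@8 c3@9, authorship ....1...2
After op 5 (move_left): buffer="jkbjgvmkg" (len 9), cursors c1@3 c2@7 c3@8, authorship ....1...2
After op 6 (add_cursor(2)): buffer="jkbjgvmkg" (len 9), cursors c4@2 c1@3 c2@7 c3@8, authorship ....1...2
After op 7 (move_left): buffer="jkbjgvmkg" (len 9), cursors c4@1 c1@2 c2@6 c3@7, authorship ....1...2
After op 8 (insert('c')): buffer="jckcbjgvcmckg" (len 13), cursors c4@2 c1@4 c2@9 c3@11, authorship .4.1..1.2.3.2

Answer: jckcbjgvcmckg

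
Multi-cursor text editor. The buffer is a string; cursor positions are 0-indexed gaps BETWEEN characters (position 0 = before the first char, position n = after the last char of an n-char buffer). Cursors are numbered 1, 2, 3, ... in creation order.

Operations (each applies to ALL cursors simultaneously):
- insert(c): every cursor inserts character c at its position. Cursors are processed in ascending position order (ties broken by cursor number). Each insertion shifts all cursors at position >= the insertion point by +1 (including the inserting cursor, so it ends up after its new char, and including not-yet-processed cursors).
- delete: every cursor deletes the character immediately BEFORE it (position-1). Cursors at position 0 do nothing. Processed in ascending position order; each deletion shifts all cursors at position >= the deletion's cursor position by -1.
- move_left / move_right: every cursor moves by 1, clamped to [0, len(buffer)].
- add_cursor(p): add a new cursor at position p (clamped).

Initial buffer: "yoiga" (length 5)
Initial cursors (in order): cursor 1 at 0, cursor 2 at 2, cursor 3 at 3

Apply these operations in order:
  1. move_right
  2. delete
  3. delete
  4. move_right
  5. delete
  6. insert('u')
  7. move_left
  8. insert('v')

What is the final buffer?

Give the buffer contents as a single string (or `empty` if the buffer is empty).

Answer: uuvvvu

Derivation:
After op 1 (move_right): buffer="yoiga" (len 5), cursors c1@1 c2@3 c3@4, authorship .....
After op 2 (delete): buffer="oa" (len 2), cursors c1@0 c2@1 c3@1, authorship ..
After op 3 (delete): buffer="a" (len 1), cursors c1@0 c2@0 c3@0, authorship .
After op 4 (move_right): buffer="a" (len 1), cursors c1@1 c2@1 c3@1, authorship .
After op 5 (delete): buffer="" (len 0), cursors c1@0 c2@0 c3@0, authorship 
After op 6 (insert('u')): buffer="uuu" (len 3), cursors c1@3 c2@3 c3@3, authorship 123
After op 7 (move_left): buffer="uuu" (len 3), cursors c1@2 c2@2 c3@2, authorship 123
After op 8 (insert('v')): buffer="uuvvvu" (len 6), cursors c1@5 c2@5 c3@5, authorship 121233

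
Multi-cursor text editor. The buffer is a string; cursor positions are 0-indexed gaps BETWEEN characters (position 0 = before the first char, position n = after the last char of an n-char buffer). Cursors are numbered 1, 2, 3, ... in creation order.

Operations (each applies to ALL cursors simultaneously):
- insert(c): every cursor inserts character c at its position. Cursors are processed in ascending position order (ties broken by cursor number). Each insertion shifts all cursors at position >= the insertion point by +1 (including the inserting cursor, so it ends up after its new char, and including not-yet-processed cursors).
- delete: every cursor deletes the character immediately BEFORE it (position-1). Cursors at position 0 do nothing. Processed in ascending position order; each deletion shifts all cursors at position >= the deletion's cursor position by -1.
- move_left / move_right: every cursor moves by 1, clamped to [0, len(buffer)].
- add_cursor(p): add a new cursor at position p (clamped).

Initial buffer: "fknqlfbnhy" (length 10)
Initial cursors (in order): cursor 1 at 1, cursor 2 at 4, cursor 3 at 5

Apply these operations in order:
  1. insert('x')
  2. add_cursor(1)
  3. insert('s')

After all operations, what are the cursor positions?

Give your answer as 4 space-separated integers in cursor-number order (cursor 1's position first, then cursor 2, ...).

Answer: 4 9 12 2

Derivation:
After op 1 (insert('x')): buffer="fxknqxlxfbnhy" (len 13), cursors c1@2 c2@6 c3@8, authorship .1...2.3.....
After op 2 (add_cursor(1)): buffer="fxknqxlxfbnhy" (len 13), cursors c4@1 c1@2 c2@6 c3@8, authorship .1...2.3.....
After op 3 (insert('s')): buffer="fsxsknqxslxsfbnhy" (len 17), cursors c4@2 c1@4 c2@9 c3@12, authorship .411...22.33.....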